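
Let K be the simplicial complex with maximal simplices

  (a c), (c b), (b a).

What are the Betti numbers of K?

b_0 = 1, b_1 = 1.

Take the total order a < b < c on the vertex set. Then K (dimension 1) consists of the simplices:

  0-simplices (3): a, b, c
  1-simplices (3): ab, ac, bc

Hence C_0 ≅ Z^3, C_1 ≅ Z^3.

∂_1: C_1 → C_0 maps an edge to its endpoints' difference, ∂[p,q] = q − p. For instance
  ∂ab = b − a.
The resulting 3×3 matrix has rank 2, and its Smith normal form has invariant factors (1,1).

Reading off H_k = ker ∂_k / im ∂_{k+1}:

  H_0: rank C_0 − rank ∂_1 = 3 − 2 = 1, and the invariant factors of ∂_1 are all 1, so H_0 = Z.
  H_1: rank ker ∂_1 − rank ∂_2 = (3 − 2) − 0 = 1, and there is no ∂_2, so H_1 = Z.

As a check, the Euler characteristic is 3 − 3 = 0, which agrees with 1 − 1 = 0.

Hence the Betti numbers are b_0 = 1, b_1 = 1.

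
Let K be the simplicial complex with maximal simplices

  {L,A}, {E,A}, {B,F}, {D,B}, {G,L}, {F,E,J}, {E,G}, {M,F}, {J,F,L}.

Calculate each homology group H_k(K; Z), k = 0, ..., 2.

Fix the vertex order A < B < D < E < F < G < J < L < M and write every simplex with vertices in increasing order. Then dim K = 2 and the simplices of K are:

  0-simplices (9): A, B, D, E, F, G, J, L, M
  1-simplices (12): AE, AL, BD, BF, EF, EG, EJ, FJ, FL, FM, GL, JL
  2-simplices (2): EFJ, FJL

giving chain groups C_0 ≅ Z^9, C_1 ≅ Z^12, C_2 ≅ Z^2.

The boundary map ∂_1: C_1 → C_0 is given by ∂[p,q] = [q] − [p]. For instance
  ∂FJ = J − F.
The resulting 9×12 matrix has rank 8, and its Smith normal form has invariant factors (1,1,1,1,1,1,1,1).

The boundary map ∂_2: C_2 → C_1 sends each 2-simplex [p,q,r] to [q,r] − [p,r] + [p,q]. For instance
  ∂FJL = JL − FL + FJ,
  ∂EFJ = FJ − EJ + EF.
As a 12×2 matrix over Z this has rank 2, with invariant factors (1,1).

Computing H_k = (kernel of ∂_k) / (image of ∂_{k+1}):

  H_0: rank C_0 − rank ∂_1 = 9 − 8 = 1, and the invariant factors of ∂_1 are all 1, so H_0 = Z.
  H_1: rank ker ∂_1 − rank ∂_2 = (12 − 8) − 2 = 2, and the invariant factors of ∂_2 are all 1, so H_1 = Z^2.
  H_2: rank ker ∂_2 − rank ∂_3 = (2 − 2) − 0 = 0, and there is no ∂_3, so H_2 = 0.

H_0 ≅ Z,  H_1 ≅ Z^2,  H_2 = 0.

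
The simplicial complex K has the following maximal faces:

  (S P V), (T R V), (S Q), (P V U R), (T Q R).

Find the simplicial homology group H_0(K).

H_0 = Z.

We work with the vertex ordering P < Q < R < S < T < U < V. The simplices of K, each written with vertices in increasing order, are:

  0-simplices (7): P, Q, R, S, T, U, V
  1-simplices (13): PR, PS, PU, PV, QR, QS, QT, RT, RU, RV, SV, TV, UV
  2-simplices (7): PRU, PRV, PSV, PUV, QRT, RTV, RUV
  3-simplices (1): PRUV

giving chain groups C_0 ≅ Z^7, C_1 ≅ Z^13, C_2 ≅ Z^7, C_3 ≅ Z^1.

∂_1: C_1 → C_0 maps an edge to its endpoints' difference, ∂[p,q] = q − p. For instance
  ∂SV = V − S.
This gives a 7×13 integer matrix of rank 6; reducing to Smith normal form yields diagonal entries (1,1,1,1,1,1).

∂_2: C_2 → C_1 sends each 2-simplex [p,q,r] to [q,r] − [p,r] + [p,q]. For instance
  ∂PRU = RU − PU + PR,
  ∂PRV = RV − PV + PR.
The resulting 13×7 matrix has rank 6, and its Smith normal form has invariant factors (1,1,1,1,1,1).

The boundary map ∂_3: C_3 → C_2 sends each 3-simplex σ to the alternating sum Σ_i (−1)^i (σ with its i-th vertex removed). For instance
  ∂PRUV = RUV − PUV + PRV − PRU.
This gives a 7×1 integer matrix of rank 1; reducing to Smith normal form yields diagonal entries (1).

From H_k ≅ ker(∂_k) / im(∂_{k+1}) we obtain:

  H_0: rank C_0 − rank ∂_1 = 7 − 6 = 1, and the invariant factors of ∂_1 are all 1, so H_0 ≅ Z.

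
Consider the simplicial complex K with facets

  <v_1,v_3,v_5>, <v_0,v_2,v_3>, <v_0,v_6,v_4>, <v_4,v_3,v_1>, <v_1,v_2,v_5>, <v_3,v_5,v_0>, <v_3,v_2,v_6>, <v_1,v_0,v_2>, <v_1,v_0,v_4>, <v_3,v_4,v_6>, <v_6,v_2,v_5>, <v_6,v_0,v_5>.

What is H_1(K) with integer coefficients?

H_1 = Z/2Z.

We work with the vertex ordering v_0 < v_1 < v_2 < v_3 < v_4 < v_5 < v_6. The simplices of K, each written with vertices in increasing order, are:

  0-simplices (7): [v_0], [v_1], [v_2], [v_3], [v_4], [v_5], [v_6]
  1-simplices (18): (18 of them)
  2-simplices (12): (12 of them)

giving chain groups C_0 ≅ Z^7, C_1 ≅ Z^18, C_2 ≅ Z^12.

The boundary map ∂_1: C_1 → C_0 sends each edge [p,q] (with p < q) to q − p.
As a 7×18 matrix over Z this has rank 6, with invariant factors (1,1,1,1,1,1).

∂_2: C_2 → C_1 sends each 2-simplex [p,q,r] to [q,r] − [p,r] + [p,q]. For instance
  ∂[v_1,v_3,v_4] = [v_3,v_4] − [v_1,v_4] + [v_1,v_3],
  ∂[v_3,v_4,v_6] = [v_4,v_6] − [v_3,v_6] + [v_3,v_4].
The resulting 18×12 matrix has rank 12, and its Smith normal form has invariant factors (1,1,1,1,1,1,1,1,1,1,1,2).

Reading off H_k = ker ∂_k / im ∂_{k+1}:

  H_1: rank ker ∂_1 − rank ∂_2 = (18 − 6) − 12 = 0, and ∂_2 has invariant factor 2 > 1, so H_1 ≅ Z/2Z.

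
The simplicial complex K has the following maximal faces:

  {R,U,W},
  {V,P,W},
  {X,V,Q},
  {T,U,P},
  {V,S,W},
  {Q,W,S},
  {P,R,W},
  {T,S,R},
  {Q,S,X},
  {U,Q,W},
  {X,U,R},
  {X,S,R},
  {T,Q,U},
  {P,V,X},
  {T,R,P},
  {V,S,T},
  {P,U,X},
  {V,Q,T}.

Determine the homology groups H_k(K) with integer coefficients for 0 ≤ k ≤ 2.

H_0 ≅ Z,  H_1 ≅ Z ⊕ Z/2,  H_2 = 0.

K has 9 vertices, 27 edges, 18 triangles.
rank ∂_0 = 0, rank ∂_1 = 8 ⇒ b_0 = 9 − 0 − 8 = 1; all invariant factors of ∂_1 are 1 so no torsion. So H_0 ≅ Z.
rank ∂_1 = 8, rank ∂_2 = 18 ⇒ b_1 = 27 − 8 − 18 = 1; ∂_2 has invariant factor(s) [2] giving torsion. So H_1 ≅ Z ⊕ Z/2.
rank ∂_2 = 18, rank ∂_3 = 0 ⇒ b_2 = 18 − 18 − 0 = 0. So H_2 ≅ 0.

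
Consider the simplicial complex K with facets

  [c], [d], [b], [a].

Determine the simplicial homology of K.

H_0 ≅ Z^4.

Take the total order a < b < c < d on the vertex set. Then K (dimension 0) consists of the simplices:

  0-simplices (4): a, b, c, d

giving chain groups C_0 ≅ Z^4.

From H_k ≅ ker(∂_k) / im(∂_{k+1}) we obtain:

  H_0: rank C_0 − rank ∂_1 = 4 − 0 = 4, and there is no ∂_1, so H_0 ≅ Z^4.

(K is a triangulation of a set of 4 points.)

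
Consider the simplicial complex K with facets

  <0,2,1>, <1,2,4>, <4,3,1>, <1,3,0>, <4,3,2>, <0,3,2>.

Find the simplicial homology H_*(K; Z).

Order the vertices as 0 < 1 < 2 < 3 < 4. Listing each simplex with vertices in this order, K has dimension 2 with simplices:

  0-simplices (5): [0], [1], [2], [3], [4]
  1-simplices (9): [0,1], [0,2], [0,3], [1,2], [1,3], [1,4], [2,3], [2,4], [3,4]
  2-simplices (6): [0,1,2], [0,1,3], [0,2,3], [1,2,4], [1,3,4], [2,3,4]

so the chain groups are C_0 ≅ Z^5, C_1 ≅ Z^9, C_2 ≅ Z^6.

Boundary ∂_1: C_1 → C_0 sends each edge [p,q] (with p < q) to q − p. For instance
  ∂[1,3] = [3] − [1].
The resulting 5×9 matrix has rank 4, and its Smith normal form has invariant factors (1,1,1,1).

Boundary ∂_2: C_2 → C_1 maps a triangle to the signed sum of its edges. For instance
  ∂[2,3,4] = [3,4] − [2,4] + [2,3],
  ∂[0,1,2] = [1,2] − [0,2] + [0,1].
This gives a 9×6 integer matrix of rank 5; reducing to Smith normal form yields diagonal entries (1,1,1,1,1).

Reading off H_k = ker ∂_k / im ∂_{k+1}:

  H_0: rank C_0 − rank ∂_1 = 5 − 4 = 1, and the invariant factors of ∂_1 are all 1, so H_0 ≅ Z.
  H_1: rank ker ∂_1 − rank ∂_2 = (9 − 4) − 5 = 0, and the invariant factors of ∂_2 are all 1, so H_1 ≅ 0.
  H_2: rank ker ∂_2 − rank ∂_3 = (6 − 5) − 0 = 1, and there is no ∂_3, so H_2 ≅ Z.

H_0 = Z,  H_1 = 0,  H_2 = Z.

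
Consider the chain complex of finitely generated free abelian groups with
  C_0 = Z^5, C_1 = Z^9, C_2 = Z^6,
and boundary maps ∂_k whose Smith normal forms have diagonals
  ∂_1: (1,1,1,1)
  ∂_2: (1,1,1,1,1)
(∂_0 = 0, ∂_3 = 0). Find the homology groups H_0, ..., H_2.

H_0 = Z,  H_1 = 0,  H_2 = Z.

H_0: b_0 = 5 − 0 − 4 = 1; torsion from ∂_1 factors > 1: none. So H_0 = Z.
H_1: b_1 = 9 − 4 − 5 = 0; torsion from ∂_2 factors > 1: none. So H_1 = 0.
H_2: b_2 = 6 − 5 − 0 = 1; torsion from ∂_3 factors > 1: none. So H_2 = Z.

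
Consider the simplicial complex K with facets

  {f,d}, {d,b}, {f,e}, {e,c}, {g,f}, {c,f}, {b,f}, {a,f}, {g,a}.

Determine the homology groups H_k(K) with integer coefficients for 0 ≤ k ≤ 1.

H_0 = Z,  H_1 = Z^3.

K has 7 vertices, 9 edges.
rank ∂_0 = 0, rank ∂_1 = 6 ⇒ b_0 = 7 − 0 − 6 = 1; all invariant factors of ∂_1 are 1 so no torsion. So H_0 ≅ Z.
rank ∂_1 = 6, rank ∂_2 = 0 ⇒ b_1 = 9 − 6 − 0 = 3. So H_1 ≅ Z^3.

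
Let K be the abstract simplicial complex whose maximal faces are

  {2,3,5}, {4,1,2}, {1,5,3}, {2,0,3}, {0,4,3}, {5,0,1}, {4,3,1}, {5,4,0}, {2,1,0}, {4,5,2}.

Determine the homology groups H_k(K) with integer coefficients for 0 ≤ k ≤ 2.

H_0 = Z,  H_1 = Z/2,  H_2 = 0.

Order the vertices as 0 < 1 < 2 < 3 < 4 < 5. Listing each simplex with vertices in this order, K has dimension 2 with simplices:

  0-simplices (6): [0], [1], [2], [3], [4], [5]
  1-simplices (15): [0,1], [0,2], [0,3], [0,4], [0,5], [1,2], [1,3], [1,4], [1,5], [2,3], [2,4], [2,5], [3,4], [3,5], [4,5]
  2-simplices (10): [0,1,2], [0,1,5], [0,2,3], [0,3,4], [0,4,5], [1,2,4], [1,3,4], [1,3,5], [2,3,5], [2,4,5]

giving chain groups C_0 ≅ Z^6, C_1 ≅ Z^15, C_2 ≅ Z^10.

The boundary map ∂_1: C_1 → C_0 maps an edge to its endpoints' difference, ∂[p,q] = q − p. For instance
  ∂[0,1] = [1] − [0].
The resulting 6×15 matrix has rank 5, and its Smith normal form has invariant factors (1,1,1,1,1).

∂_2: C_2 → C_1 maps a triangle to the signed sum of its edges. For instance
  ∂[2,3,5] = [3,5] − [2,5] + [2,3],
  ∂[1,3,4] = [3,4] − [1,4] + [1,3].
The resulting 15×10 matrix has rank 10, and its Smith normal form has invariant factors (1,1,1,1,1,1,1,1,1,2).

Computing H_k = (kernel of ∂_k) / (image of ∂_{k+1}):

  H_0: rank C_0 − rank ∂_1 = 6 − 5 = 1, and the invariant factors of ∂_1 are all 1, so H_0 ≅ Z.
  H_1: rank ker ∂_1 − rank ∂_2 = (15 − 5) − 10 = 0, and ∂_2 has invariant factor 2 > 1, so H_1 ≅ Z/2.
  H_2: rank ker ∂_2 − rank ∂_3 = (10 − 10) − 0 = 0, and there is no ∂_3, so H_2 ≅ 0.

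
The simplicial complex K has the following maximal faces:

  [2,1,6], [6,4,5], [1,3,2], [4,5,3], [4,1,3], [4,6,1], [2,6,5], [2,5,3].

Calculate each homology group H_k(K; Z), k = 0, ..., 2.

K has 6 vertices, 12 edges, 8 triangles.
rank ∂_0 = 0, rank ∂_1 = 5 ⇒ b_0 = 6 − 0 − 5 = 1; all invariant factors of ∂_1 are 1 so no torsion. So H_0 = Z.
rank ∂_1 = 5, rank ∂_2 = 7 ⇒ b_1 = 12 − 5 − 7 = 0; all invariant factors of ∂_2 are 1 so no torsion. So H_1 = 0.
rank ∂_2 = 7, rank ∂_3 = 0 ⇒ b_2 = 8 − 7 − 0 = 1. So H_2 = Z.

H_0 = Z,  H_1 = 0,  H_2 = Z.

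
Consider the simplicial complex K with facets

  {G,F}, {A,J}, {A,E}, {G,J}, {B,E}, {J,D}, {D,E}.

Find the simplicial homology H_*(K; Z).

We work with the vertex ordering A < B < D < E < F < G < J. The simplices of K, each written with vertices in increasing order, are:

  0-simplices (7): A, B, D, E, F, G, J
  1-simplices (7): AE, AJ, BE, DE, DJ, FG, GJ

Hence C_0 ≅ Z^7, C_1 ≅ Z^7.

The boundary map ∂_1: C_1 → C_0 is given by ∂[p,q] = [q] − [p]. For instance
  ∂BE = E − B.
This gives a 7×7 integer matrix of rank 6; reducing to Smith normal form yields diagonal entries (1,1,1,1,1,1).

Computing H_k = (kernel of ∂_k) / (image of ∂_{k+1}):

  H_0: rank C_0 − rank ∂_1 = 7 − 6 = 1, and the invariant factors of ∂_1 are all 1, so H_0 ≅ Z.
  H_1: rank ker ∂_1 − rank ∂_2 = (7 − 6) − 0 = 1, and there is no ∂_2, so H_1 ≅ Z.

As a check, the Euler characteristic is 7 − 7 = 0, which agrees with 1 − 1 = 0.

H_0 = Z,  H_1 = Z.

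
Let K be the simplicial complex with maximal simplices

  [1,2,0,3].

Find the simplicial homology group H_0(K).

Take the total order 0 < 1 < 2 < 3 on the vertex set. Then K (dimension 3) consists of the simplices:

  0-simplices (4): [0], [1], [2], [3]
  1-simplices (6): [0,1], [0,2], [0,3], [1,2], [1,3], [2,3]
  2-simplices (4): [0,1,2], [0,1,3], [0,2,3], [1,2,3]
  3-simplices (1): [0,1,2,3]

so the chain groups are C_0 ≅ Z^4, C_1 ≅ Z^6, C_2 ≅ Z^4, C_3 ≅ Z^1.

Boundary ∂_1: C_1 → C_0 maps an edge to its endpoints' difference, ∂[p,q] = q − p.
As a 4×6 matrix over Z this has rank 3, with invariant factors (1,1,1).

The boundary map ∂_2: C_2 → C_1 sends each 2-simplex [p,q,r] to [q,r] − [p,r] + [p,q]. For instance
  ∂[0,2,3] = [2,3] − [0,3] + [0,2],
  ∂[1,2,3] = [2,3] − [1,3] + [1,2].
The resulting 6×4 matrix has rank 3, and its Smith normal form has invariant factors (1,1,1).

Boundary ∂_3: C_3 → C_2 sends each 3-simplex σ to the alternating sum Σ_i (−1)^i (σ with its i-th vertex removed). For instance
  ∂[0,1,2,3] = [1,2,3] − [0,2,3] + [0,1,3] − [0,1,2].
As a 4×1 matrix over Z this has rank 1, with invariant factors (1).

From H_k ≅ ker(∂_k) / im(∂_{k+1}) we obtain:

  H_0: rank C_0 − rank ∂_1 = 4 − 3 = 1, and the invariant factors of ∂_1 are all 1, so H_0 ≅ Z.

H_0 ≅ Z.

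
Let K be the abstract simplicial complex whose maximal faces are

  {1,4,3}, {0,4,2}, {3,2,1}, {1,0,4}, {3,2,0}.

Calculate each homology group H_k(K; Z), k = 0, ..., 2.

H_0 ≅ Z,  H_1 ≅ Z,  H_2 = 0.

Take the total order 0 < 1 < 2 < 3 < 4 on the vertex set. Then K (dimension 2) consists of the simplices:

  0-simplices (5): [0], [1], [2], [3], [4]
  1-simplices (10): [0,1], [0,2], [0,3], [0,4], [1,2], [1,3], [1,4], [2,3], [2,4], [3,4]
  2-simplices (5): [0,1,4], [0,2,3], [0,2,4], [1,2,3], [1,3,4]

Hence C_0 ≅ Z^5, C_1 ≅ Z^10, C_2 ≅ Z^5.

Boundary ∂_1: C_1 → C_0 is given by ∂[p,q] = [q] − [p]. For instance
  ∂[1,2] = [2] − [1].
The resulting 5×10 matrix has rank 4, and its Smith normal form has invariant factors (1,1,1,1).

The boundary map ∂_2: C_2 → C_1 sends each 2-simplex [p,q,r] to [q,r] − [p,r] + [p,q]. For instance
  ∂[0,2,4] = [2,4] − [0,4] + [0,2],
  ∂[1,2,3] = [2,3] − [1,3] + [1,2].
The 10×5 boundary matrix has rank 5 and Smith normal form diag(1,1,1,1,1).

Reading off H_k = ker ∂_k / im ∂_{k+1}:

  H_0: rank C_0 − rank ∂_1 = 5 − 4 = 1, and the invariant factors of ∂_1 are all 1, so H_0 ≅ Z.
  H_1: rank ker ∂_1 − rank ∂_2 = (10 − 4) − 5 = 1, and the invariant factors of ∂_2 are all 1, so H_1 ≅ Z.
  H_2: rank ker ∂_2 − rank ∂_3 = (5 − 5) − 0 = 0, and there is no ∂_3, so H_2 ≅ 0.

As a check, the Euler characteristic is 5 − 10 + 5 = 0, which agrees with 1 − 1 + 0 = 0.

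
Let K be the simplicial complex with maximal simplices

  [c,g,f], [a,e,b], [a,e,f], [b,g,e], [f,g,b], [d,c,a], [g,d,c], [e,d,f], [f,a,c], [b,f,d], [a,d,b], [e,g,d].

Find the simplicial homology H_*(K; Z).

H_0 ≅ Z,  H_1 ≅ Z/2Z,  H_2 = 0.

Order the vertices as a < b < c < d < e < f < g. Listing each simplex with vertices in this order, K has dimension 2 with simplices:

  0-simplices (7): a, b, c, d, e, f, g
  1-simplices (18): ab, ac, ad, ae, af, bd, be, bf, bg, cd, cf, cg, de, df, dg, ef, eg, fg
  2-simplices (12): abd, abe, acd, acf, aef, bdf, beg, bfg, cdg, cfg, def, deg

Hence C_0 ≅ Z^7, C_1 ≅ Z^18, C_2 ≅ Z^12.

The boundary map ∂_1: C_1 → C_0 sends each edge [p,q] (with p < q) to q − p. For instance
  ∂dg = g − d.
The resulting 7×18 matrix has rank 6, and its Smith normal form has invariant factors (1,1,1,1,1,1).

Boundary ∂_2: C_2 → C_1 sends each 2-simplex [p,q,r] to [q,r] − [p,r] + [p,q]. For instance
  ∂def = ef − df + de,
  ∂aef = ef − af + ae.
The resulting 18×12 matrix has rank 12, and its Smith normal form has invariant factors (1,1,1,1,1,1,1,1,1,1,1,2).

From H_k ≅ ker(∂_k) / im(∂_{k+1}) we obtain:

  H_0: rank C_0 − rank ∂_1 = 7 − 6 = 1, and the invariant factors of ∂_1 are all 1, so H_0 ≅ Z.
  H_1: rank ker ∂_1 − rank ∂_2 = (18 − 6) − 12 = 0, and ∂_2 has invariant factor 2 > 1, so H_1 ≅ Z/2Z.
  H_2: rank ker ∂_2 − rank ∂_3 = (12 − 12) − 0 = 0, and there is no ∂_3, so H_2 ≅ 0.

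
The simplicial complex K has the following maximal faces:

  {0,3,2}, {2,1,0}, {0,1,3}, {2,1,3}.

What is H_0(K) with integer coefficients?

Take the total order 0 < 1 < 2 < 3 on the vertex set. Then K (dimension 2) consists of the simplices:

  0-simplices (4): [0], [1], [2], [3]
  1-simplices (6): [0,1], [0,2], [0,3], [1,2], [1,3], [2,3]
  2-simplices (4): [0,1,2], [0,1,3], [0,2,3], [1,2,3]

so the chain groups are C_0 ≅ Z^4, C_1 ≅ Z^6, C_2 ≅ Z^4.

The boundary map ∂_1: C_1 → C_0 is given by ∂[p,q] = [q] − [p].
This gives a 4×6 integer matrix of rank 3; reducing to Smith normal form yields diagonal entries (1,1,1).

Boundary ∂_2: C_2 → C_1 maps a triangle to the signed sum of its edges. For instance
  ∂[1,2,3] = [2,3] − [1,3] + [1,2],
  ∂[0,1,3] = [1,3] − [0,3] + [0,1].
The resulting 6×4 matrix has rank 3, and its Smith normal form has invariant factors (1,1,1).

From H_k ≅ ker(∂_k) / im(∂_{k+1}) we obtain:

  H_0: rank C_0 − rank ∂_1 = 4 − 3 = 1, and the invariant factors of ∂_1 are all 1, so H_0 = Z.

H_0 = Z.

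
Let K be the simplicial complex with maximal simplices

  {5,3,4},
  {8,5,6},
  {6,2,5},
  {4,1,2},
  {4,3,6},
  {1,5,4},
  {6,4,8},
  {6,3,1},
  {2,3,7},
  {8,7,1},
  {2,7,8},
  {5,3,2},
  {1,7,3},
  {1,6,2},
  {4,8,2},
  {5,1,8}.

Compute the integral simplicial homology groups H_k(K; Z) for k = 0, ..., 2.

H_0 = Z,  H_1 = Z^2,  H_2 = Z.

We work with the vertex ordering 1 < 2 < 3 < 4 < 5 < 6 < 7 < 8. The simplices of K, each written with vertices in increasing order, are:

  0-simplices (8): [1], [2], [3], [4], [5], [6], [7], [8]
  1-simplices (24): (24 of them)
  2-simplices (16): [1,2,4], [1,2,6], [1,3,6], [1,3,7], [1,4,5], [1,5,8], [1,7,8], [2,3,5], [2,3,7], [2,4,8], [2,5,6], [2,7,8], [3,4,5], [3,4,6], [4,6,8], [5,6,8]

Hence C_0 ≅ Z^8, C_1 ≅ Z^24, C_2 ≅ Z^16.

The boundary map ∂_1: C_1 → C_0 is given by ∂[p,q] = [q] − [p].
The resulting 8×24 matrix has rank 7, and its Smith normal form has invariant factors (1,1,1,1,1,1,1).

∂_2: C_2 → C_1 acts by ∂[p,q,r] = [q,r] − [p,r] + [p,q]. For instance
  ∂[1,5,8] = [5,8] − [1,8] + [1,5],
  ∂[2,4,8] = [4,8] − [2,8] + [2,4].
The resulting 24×16 matrix has rank 15, and its Smith normal form has invariant factors (1,1,1,1,1,1,1,1,1,1,1,1,1,1,1).

From H_k ≅ ker(∂_k) / im(∂_{k+1}) we obtain:

  H_0: rank C_0 − rank ∂_1 = 8 − 7 = 1, and the invariant factors of ∂_1 are all 1, so H_0 ≅ Z.
  H_1: rank ker ∂_1 − rank ∂_2 = (24 − 7) − 15 = 2, and the invariant factors of ∂_2 are all 1, so H_1 ≅ Z^2.
  H_2: rank ker ∂_2 − rank ∂_3 = (16 − 15) − 0 = 1, and there is no ∂_3, so H_2 ≅ Z.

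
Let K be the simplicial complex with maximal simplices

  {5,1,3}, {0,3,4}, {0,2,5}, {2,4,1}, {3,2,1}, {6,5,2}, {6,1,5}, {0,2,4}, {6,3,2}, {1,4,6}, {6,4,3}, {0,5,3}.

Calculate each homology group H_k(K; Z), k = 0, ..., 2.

Fix the vertex order 0 < 1 < 2 < 3 < 4 < 5 < 6 and write every simplex with vertices in increasing order. Then dim K = 2 and the simplices of K are:

  0-simplices (7): [0], [1], [2], [3], [4], [5], [6]
  1-simplices (18): [0,2], [0,3], [0,4], [0,5], [1,2], [1,3], [1,4], [1,5], [1,6], [2,3], [2,4], [2,5], [2,6], [3,4], [3,5], [3,6], [4,6], [5,6]
  2-simplices (12): [0,2,4], [0,2,5], [0,3,4], [0,3,5], [1,2,3], [1,2,4], [1,3,5], [1,4,6], [1,5,6], [2,3,6], [2,5,6], [3,4,6]

giving chain groups C_0 ≅ Z^7, C_1 ≅ Z^18, C_2 ≅ Z^12.

∂_1: C_1 → C_0 maps an edge to its endpoints' difference, ∂[p,q] = q − p. For instance
  ∂[1,5] = [5] − [1].
As a 7×18 matrix over Z this has rank 6, with invariant factors (1,1,1,1,1,1).

Boundary ∂_2: C_2 → C_1 acts by ∂[p,q,r] = [q,r] − [p,r] + [p,q]. For instance
  ∂[1,4,6] = [4,6] − [1,6] + [1,4],
  ∂[1,3,5] = [3,5] − [1,5] + [1,3].
As a 18×12 matrix over Z this has rank 12, with invariant factors (1,1,1,1,1,1,1,1,1,1,1,2).

Now H_k = ker ∂_k / im ∂_{k+1}, so:

  H_0: rank C_0 − rank ∂_1 = 7 − 6 = 1, and the invariant factors of ∂_1 are all 1, so H_0 = Z.
  H_1: rank ker ∂_1 − rank ∂_2 = (18 − 6) − 12 = 0, and ∂_2 has invariant factor 2 > 1, so H_1 = Z/2Z.
  H_2: rank ker ∂_2 − rank ∂_3 = (12 − 12) − 0 = 0, and there is no ∂_3, so H_2 = 0.

(K is a triangulation of the real projective plane RP^2.)

H_0 = Z,  H_1 = Z/2Z,  H_2 = 0.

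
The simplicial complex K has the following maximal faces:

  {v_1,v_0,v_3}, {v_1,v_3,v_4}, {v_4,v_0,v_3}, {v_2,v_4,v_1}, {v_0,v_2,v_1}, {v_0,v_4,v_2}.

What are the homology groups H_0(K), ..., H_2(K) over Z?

H_0 = Z,  H_1 = 0,  H_2 = Z.

Fix the vertex order v_0 < v_1 < v_2 < v_3 < v_4 and write every simplex with vertices in increasing order. Then dim K = 2 and the simplices of K are:

  0-simplices (5): [v_0], [v_1], [v_2], [v_3], [v_4]
  1-simplices (9): [v_0,v_1], [v_0,v_2], [v_0,v_3], [v_0,v_4], [v_1,v_2], [v_1,v_3], [v_1,v_4], [v_2,v_4], [v_3,v_4]
  2-simplices (6): [v_0,v_1,v_2], [v_0,v_1,v_3], [v_0,v_2,v_4], [v_0,v_3,v_4], [v_1,v_2,v_4], [v_1,v_3,v_4]

Hence C_0 ≅ Z^5, C_1 ≅ Z^9, C_2 ≅ Z^6.

The boundary map ∂_1: C_1 → C_0 is given by ∂[p,q] = [q] − [p]. For instance
  ∂[v_1,v_2] = [v_2] − [v_1].
As a 5×9 matrix over Z this has rank 4, with invariant factors (1,1,1,1).

The boundary map ∂_2: C_2 → C_1 maps a triangle to the signed sum of its edges. For instance
  ∂[v_1,v_2,v_4] = [v_2,v_4] − [v_1,v_4] + [v_1,v_2],
  ∂[v_0,v_1,v_2] = [v_1,v_2] − [v_0,v_2] + [v_0,v_1].
The resulting 9×6 matrix has rank 5, and its Smith normal form has invariant factors (1,1,1,1,1).

Computing H_k = (kernel of ∂_k) / (image of ∂_{k+1}):

  H_0: rank C_0 − rank ∂_1 = 5 − 4 = 1, and the invariant factors of ∂_1 are all 1, so H_0 ≅ Z.
  H_1: rank ker ∂_1 − rank ∂_2 = (9 − 4) − 5 = 0, and the invariant factors of ∂_2 are all 1, so H_1 ≅ 0.
  H_2: rank ker ∂_2 − rank ∂_3 = (6 − 5) − 0 = 1, and there is no ∂_3, so H_2 ≅ Z.

As a check, the Euler characteristic is 5 − 9 + 6 = 2, which agrees with 1 − 0 + 1 = 2.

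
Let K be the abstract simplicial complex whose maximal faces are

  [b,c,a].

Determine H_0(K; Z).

We work with the vertex ordering a < b < c. The simplices of K, each written with vertices in increasing order, are:

  0-simplices (3): a, b, c
  1-simplices (3): ab, ac, bc
  2-simplices (1): abc

giving chain groups C_0 ≅ Z^3, C_1 ≅ Z^3, C_2 ≅ Z^1.

The boundary map ∂_1: C_1 → C_0 is given by ∂[p,q] = [q] − [p]. For instance
  ∂ab = b − a.
The resulting 3×3 matrix has rank 2, and its Smith normal form has invariant factors (1,1).

The boundary map ∂_2: C_2 → C_1 sends each 2-simplex [p,q,r] to [q,r] − [p,r] + [p,q]. For instance
  ∂abc = bc − ac + ab.
As a 3×1 matrix over Z this has rank 1, with invariant factors (1).

Reading off H_k = ker ∂_k / im ∂_{k+1}:

  H_0: rank C_0 − rank ∂_1 = 3 − 2 = 1, and the invariant factors of ∂_1 are all 1, so H_0 = Z.

H_0 ≅ Z.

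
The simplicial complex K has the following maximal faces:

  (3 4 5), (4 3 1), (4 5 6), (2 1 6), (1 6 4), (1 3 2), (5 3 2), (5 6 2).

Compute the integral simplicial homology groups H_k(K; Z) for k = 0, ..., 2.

Order the vertices as 1 < 2 < 3 < 4 < 5 < 6. Listing each simplex with vertices in this order, K has dimension 2 with simplices:

  0-simplices (6): [1], [2], [3], [4], [5], [6]
  1-simplices (12): [1,2], [1,3], [1,4], [1,6], [2,3], [2,5], [2,6], [3,4], [3,5], [4,5], [4,6], [5,6]
  2-simplices (8): [1,2,3], [1,2,6], [1,3,4], [1,4,6], [2,3,5], [2,5,6], [3,4,5], [4,5,6]

so the chain groups are C_0 ≅ Z^6, C_1 ≅ Z^12, C_2 ≅ Z^8.

Boundary ∂_1: C_1 → C_0 maps an edge to its endpoints' difference, ∂[p,q] = q − p.
The 6×12 boundary matrix has rank 5 and Smith normal form diag(1,1,1,1,1).

∂_2: C_2 → C_1 acts by ∂[p,q,r] = [q,r] − [p,r] + [p,q]. For instance
  ∂[4,5,6] = [5,6] − [4,6] + [4,5],
  ∂[3,4,5] = [4,5] − [3,5] + [3,4].
This gives a 12×8 integer matrix of rank 7; reducing to Smith normal form yields diagonal entries (1,1,1,1,1,1,1).

Reading off H_k = ker ∂_k / im ∂_{k+1}:

  H_0: rank C_0 − rank ∂_1 = 6 − 5 = 1, and the invariant factors of ∂_1 are all 1, so H_0 ≅ Z.
  H_1: rank ker ∂_1 − rank ∂_2 = (12 − 5) − 7 = 0, and the invariant factors of ∂_2 are all 1, so H_1 ≅ 0.
  H_2: rank ker ∂_2 − rank ∂_3 = (8 − 7) − 0 = 1, and there is no ∂_3, so H_2 ≅ Z.

(K is a triangulation of the 2-sphere S^2.)

H_0 = Z,  H_1 = 0,  H_2 = Z.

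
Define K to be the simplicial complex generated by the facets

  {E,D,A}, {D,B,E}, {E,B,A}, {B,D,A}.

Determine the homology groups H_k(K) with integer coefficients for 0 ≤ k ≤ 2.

H_0 = Z,  H_1 = 0,  H_2 = Z.

Order the vertices as A < B < D < E. Listing each simplex with vertices in this order, K has dimension 2 with simplices:

  0-simplices (4): A, B, D, E
  1-simplices (6): AB, AD, AE, BD, BE, DE
  2-simplices (4): ABD, ABE, ADE, BDE

Hence C_0 ≅ Z^4, C_1 ≅ Z^6, C_2 ≅ Z^4.

Boundary ∂_1: C_1 → C_0 sends each edge [p,q] (with p < q) to q − p. For instance
  ∂BE = E − B.
This gives a 4×6 integer matrix of rank 3; reducing to Smith normal form yields diagonal entries (1,1,1).

Boundary ∂_2: C_2 → C_1 acts by ∂[p,q,r] = [q,r] − [p,r] + [p,q]. For instance
  ∂ADE = DE − AE + AD,
  ∂BDE = DE − BE + BD.
The 6×4 boundary matrix has rank 3 and Smith normal form diag(1,1,1).

From H_k ≅ ker(∂_k) / im(∂_{k+1}) we obtain:

  H_0: rank C_0 − rank ∂_1 = 4 − 3 = 1, and the invariant factors of ∂_1 are all 1, so H_0 = Z.
  H_1: rank ker ∂_1 − rank ∂_2 = (6 − 3) − 3 = 0, and the invariant factors of ∂_2 are all 1, so H_1 = 0.
  H_2: rank ker ∂_2 − rank ∂_3 = (4 − 3) − 0 = 1, and there is no ∂_3, so H_2 = Z.

(K is a triangulation of the 2-sphere S^2.)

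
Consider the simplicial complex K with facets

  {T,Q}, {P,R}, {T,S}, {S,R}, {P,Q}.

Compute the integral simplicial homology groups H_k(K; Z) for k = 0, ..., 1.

H_0 ≅ Z,  H_1 ≅ Z.

We work with the vertex ordering P < Q < R < S < T. The simplices of K, each written with vertices in increasing order, are:

  0-simplices (5): P, Q, R, S, T
  1-simplices (5): PQ, PR, QT, RS, ST

so the chain groups are C_0 ≅ Z^5, C_1 ≅ Z^5.

∂_1: C_1 → C_0 is given by ∂[p,q] = [q] − [p]. For instance
  ∂PR = R − P.
The resulting 5×5 matrix has rank 4, and its Smith normal form has invariant factors (1,1,1,1).

Computing H_k = (kernel of ∂_k) / (image of ∂_{k+1}):

  H_0: rank C_0 − rank ∂_1 = 5 − 4 = 1, and the invariant factors of ∂_1 are all 1, so H_0 ≅ Z.
  H_1: rank ker ∂_1 − rank ∂_2 = (5 − 4) − 0 = 1, and there is no ∂_2, so H_1 ≅ Z.

(K is a triangulation of the circle S^1.)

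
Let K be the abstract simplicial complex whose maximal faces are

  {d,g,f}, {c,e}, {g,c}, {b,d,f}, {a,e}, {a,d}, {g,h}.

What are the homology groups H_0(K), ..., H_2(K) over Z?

H_0 = Z,  H_1 = Z,  H_2 = 0.

Order the vertices as a < b < c < d < e < f < g < h. Listing each simplex with vertices in this order, K has dimension 2 with simplices:

  0-simplices (8): a, b, c, d, e, f, g, h
  1-simplices (10): ad, ae, bd, bf, ce, cg, df, dg, fg, gh
  2-simplices (2): bdf, dfg

so the chain groups are C_0 ≅ Z^8, C_1 ≅ Z^10, C_2 ≅ Z^2.

The boundary map ∂_1: C_1 → C_0 sends each edge [p,q] (with p < q) to q − p.
The resulting 8×10 matrix has rank 7, and its Smith normal form has invariant factors (1,1,1,1,1,1,1).

Boundary ∂_2: C_2 → C_1 maps a triangle to the signed sum of its edges. For instance
  ∂dfg = fg − dg + df,
  ∂bdf = df − bf + bd.
As a 10×2 matrix over Z this has rank 2, with invariant factors (1,1).

Computing H_k = (kernel of ∂_k) / (image of ∂_{k+1}):

  H_0: rank C_0 − rank ∂_1 = 8 − 7 = 1, and the invariant factors of ∂_1 are all 1, so H_0 = Z.
  H_1: rank ker ∂_1 − rank ∂_2 = (10 − 7) − 2 = 1, and the invariant factors of ∂_2 are all 1, so H_1 = Z.
  H_2: rank ker ∂_2 − rank ∂_3 = (2 − 2) − 0 = 0, and there is no ∂_3, so H_2 = 0.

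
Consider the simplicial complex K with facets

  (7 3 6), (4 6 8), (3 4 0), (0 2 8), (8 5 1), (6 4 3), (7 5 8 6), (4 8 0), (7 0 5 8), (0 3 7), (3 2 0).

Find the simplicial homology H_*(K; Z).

H_0 ≅ Z,  H_1 = 0,  H_2 ≅ Z,  H_3 = 0.

K has 9 vertices, 21 edges, 16 triangles, 2 3-simplices.
rank ∂_0 = 0, rank ∂_1 = 8 ⇒ b_0 = 9 − 0 − 8 = 1; all invariant factors of ∂_1 are 1 so no torsion. So H_0 ≅ Z.
rank ∂_1 = 8, rank ∂_2 = 13 ⇒ b_1 = 21 − 8 − 13 = 0; all invariant factors of ∂_2 are 1 so no torsion. So H_1 ≅ 0.
rank ∂_2 = 13, rank ∂_3 = 2 ⇒ b_2 = 16 − 13 − 2 = 1; all invariant factors of ∂_3 are 1 so no torsion. So H_2 ≅ Z.
rank ∂_3 = 2, rank ∂_4 = 0 ⇒ b_3 = 2 − 2 − 0 = 0. So H_3 ≅ 0.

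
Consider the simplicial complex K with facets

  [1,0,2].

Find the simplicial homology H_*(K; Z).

H_0 = Z,  H_1 = 0,  H_2 = 0.

Fix the vertex order 0 < 1 < 2 and write every simplex with vertices in increasing order. Then dim K = 2 and the simplices of K are:

  0-simplices (3): [0], [1], [2]
  1-simplices (3): [0,1], [0,2], [1,2]
  2-simplices (1): [0,1,2]

Hence C_0 ≅ Z^3, C_1 ≅ Z^3, C_2 ≅ Z^1.

Boundary ∂_1: C_1 → C_0 is given by ∂[p,q] = [q] − [p]. For instance
  ∂[0,2] = [2] − [0].
As a 3×3 matrix over Z this has rank 2, with invariant factors (1,1).

The boundary map ∂_2: C_2 → C_1 maps a triangle to the signed sum of its edges. For instance
  ∂[0,1,2] = [1,2] − [0,2] + [0,1].
The resulting 3×1 matrix has rank 1, and its Smith normal form has invariant factors (1).

Now H_k = ker ∂_k / im ∂_{k+1}, so:

  H_0: rank C_0 − rank ∂_1 = 3 − 2 = 1, and the invariant factors of ∂_1 are all 1, so H_0 = Z.
  H_1: rank ker ∂_1 − rank ∂_2 = (3 − 2) − 1 = 0, and the invariant factors of ∂_2 are all 1, so H_1 = 0.
  H_2: rank ker ∂_2 − rank ∂_3 = (1 − 1) − 0 = 0, and there is no ∂_3, so H_2 = 0.

(K is a triangulation of the 2-simplex.)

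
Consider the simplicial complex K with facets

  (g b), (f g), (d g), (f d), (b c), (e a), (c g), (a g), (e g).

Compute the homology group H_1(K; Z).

H_1 = Z^3.

Take the total order a < b < c < d < e < f < g on the vertex set. Then K (dimension 1) consists of the simplices:

  0-simplices (7): a, b, c, d, e, f, g
  1-simplices (9): ae, ag, bc, bg, cg, df, dg, eg, fg

so the chain groups are C_0 ≅ Z^7, C_1 ≅ Z^9.

∂_1: C_1 → C_0 maps an edge to its endpoints' difference, ∂[p,q] = q − p. For instance
  ∂ae = e − a.
The 7×9 boundary matrix has rank 6 and Smith normal form diag(1,1,1,1,1,1).

Now H_k = ker ∂_k / im ∂_{k+1}, so:

  H_1: rank ker ∂_1 − rank ∂_2 = (9 − 6) − 0 = 3, and there is no ∂_2, so H_1 ≅ Z^3.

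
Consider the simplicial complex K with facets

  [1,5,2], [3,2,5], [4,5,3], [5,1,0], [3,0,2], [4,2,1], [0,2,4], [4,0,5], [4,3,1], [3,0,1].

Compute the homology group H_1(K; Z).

We work with the vertex ordering 0 < 1 < 2 < 3 < 4 < 5. The simplices of K, each written with vertices in increasing order, are:

  0-simplices (6): [0], [1], [2], [3], [4], [5]
  1-simplices (15): [0,1], [0,2], [0,3], [0,4], [0,5], [1,2], [1,3], [1,4], [1,5], [2,3], [2,4], [2,5], [3,4], [3,5], [4,5]
  2-simplices (10): [0,1,3], [0,1,5], [0,2,3], [0,2,4], [0,4,5], [1,2,4], [1,2,5], [1,3,4], [2,3,5], [3,4,5]

giving chain groups C_0 ≅ Z^6, C_1 ≅ Z^15, C_2 ≅ Z^10.

∂_1: C_1 → C_0 maps an edge to its endpoints' difference, ∂[p,q] = q − p. For instance
  ∂[1,5] = [5] − [1].
The 6×15 boundary matrix has rank 5 and Smith normal form diag(1,1,1,1,1).

The boundary map ∂_2: C_2 → C_1 sends each 2-simplex [p,q,r] to [q,r] − [p,r] + [p,q]. For instance
  ∂[0,4,5] = [4,5] − [0,5] + [0,4],
  ∂[1,3,4] = [3,4] − [1,4] + [1,3].
The resulting 15×10 matrix has rank 10, and its Smith normal form has invariant factors (1,1,1,1,1,1,1,1,1,2).

Computing H_k = (kernel of ∂_k) / (image of ∂_{k+1}):

  H_1: rank ker ∂_1 − rank ∂_2 = (15 − 5) − 10 = 0, and ∂_2 has invariant factor 2 > 1, so H_1 = Z/2.

H_1 ≅ Z/2.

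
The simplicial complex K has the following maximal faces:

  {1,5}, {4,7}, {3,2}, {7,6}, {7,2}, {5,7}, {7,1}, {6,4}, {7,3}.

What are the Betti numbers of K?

b_0 = 1, b_1 = 3.

Fix the vertex order 1 < 2 < 3 < 4 < 5 < 6 < 7 and write every simplex with vertices in increasing order. Then dim K = 1 and the simplices of K are:

  0-simplices (7): [1], [2], [3], [4], [5], [6], [7]
  1-simplices (9): [1,5], [1,7], [2,3], [2,7], [3,7], [4,6], [4,7], [5,7], [6,7]

so the chain groups are C_0 ≅ Z^7, C_1 ≅ Z^9.

Boundary ∂_1: C_1 → C_0 is given by ∂[p,q] = [q] − [p].
As a 7×9 matrix over Z this has rank 6, with invariant factors (1,1,1,1,1,1).

From H_k ≅ ker(∂_k) / im(∂_{k+1}) we obtain:

  H_0: rank C_0 − rank ∂_1 = 7 − 6 = 1, and the invariant factors of ∂_1 are all 1, so H_0 = Z.
  H_1: rank ker ∂_1 − rank ∂_2 = (9 − 6) − 0 = 3, and there is no ∂_2, so H_1 = Z^3.

(K is a triangulation of a wedge of 3 circles.)

Hence the Betti numbers are b_0 = 1, b_1 = 3.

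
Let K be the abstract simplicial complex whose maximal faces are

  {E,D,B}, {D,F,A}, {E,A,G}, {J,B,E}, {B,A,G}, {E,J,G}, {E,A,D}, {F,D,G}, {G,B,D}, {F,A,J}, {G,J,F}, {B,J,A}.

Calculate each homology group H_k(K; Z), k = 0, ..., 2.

H_0 = Z,  H_1 = Z_2,  H_2 = 0.

Fix the vertex order A < B < D < E < F < G < J and write every simplex with vertices in increasing order. Then dim K = 2 and the simplices of K are:

  0-simplices (7): A, B, D, E, F, G, J
  1-simplices (18): AB, AD, AE, AF, AG, AJ, BD, BE, BG, BJ, DE, DF, DG, EG, EJ, FG, FJ, GJ
  2-simplices (12): ABG, ABJ, ADE, ADF, AEG, AFJ, BDE, BDG, BEJ, DFG, EGJ, FGJ

giving chain groups C_0 ≅ Z^7, C_1 ≅ Z^18, C_2 ≅ Z^12.

The boundary map ∂_1: C_1 → C_0 maps an edge to its endpoints' difference, ∂[p,q] = q − p.
As a 7×18 matrix over Z this has rank 6, with invariant factors (1,1,1,1,1,1).

The boundary map ∂_2: C_2 → C_1 sends each 2-simplex [p,q,r] to [q,r] − [p,r] + [p,q]. For instance
  ∂EGJ = GJ − EJ + EG,
  ∂DFG = FG − DG + DF.
As a 18×12 matrix over Z this has rank 12, with invariant factors (1,1,1,1,1,1,1,1,1,1,1,2).

Reading off H_k = ker ∂_k / im ∂_{k+1}:

  H_0: rank C_0 − rank ∂_1 = 7 − 6 = 1, and the invariant factors of ∂_1 are all 1, so H_0 ≅ Z.
  H_1: rank ker ∂_1 − rank ∂_2 = (18 − 6) − 12 = 0, and ∂_2 has invariant factor 2 > 1, so H_1 ≅ Z_2.
  H_2: rank ker ∂_2 − rank ∂_3 = (12 − 12) − 0 = 0, and there is no ∂_3, so H_2 ≅ 0.

(K is a triangulation of the real projective plane RP^2.)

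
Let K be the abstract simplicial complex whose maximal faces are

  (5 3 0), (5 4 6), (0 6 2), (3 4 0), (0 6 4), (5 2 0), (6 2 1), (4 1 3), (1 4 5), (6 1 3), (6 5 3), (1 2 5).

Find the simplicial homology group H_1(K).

H_1 = Z/2Z.

We work with the vertex ordering 0 < 1 < 2 < 3 < 4 < 5 < 6. The simplices of K, each written with vertices in increasing order, are:

  0-simplices (7): [0], [1], [2], [3], [4], [5], [6]
  1-simplices (18): [0,2], [0,3], [0,4], [0,5], [0,6], [1,2], [1,3], [1,4], [1,5], [1,6], [2,5], [2,6], [3,4], [3,5], [3,6], [4,5], [4,6], [5,6]
  2-simplices (12): [0,2,5], [0,2,6], [0,3,4], [0,3,5], [0,4,6], [1,2,5], [1,2,6], [1,3,4], [1,3,6], [1,4,5], [3,5,6], [4,5,6]

Hence C_0 ≅ Z^7, C_1 ≅ Z^18, C_2 ≅ Z^12.

∂_1: C_1 → C_0 is given by ∂[p,q] = [q] − [p].
The 7×18 boundary matrix has rank 6 and Smith normal form diag(1,1,1,1,1,1).

Boundary ∂_2: C_2 → C_1 acts by ∂[p,q,r] = [q,r] − [p,r] + [p,q]. For instance
  ∂[1,2,5] = [2,5] − [1,5] + [1,2],
  ∂[0,3,5] = [3,5] − [0,5] + [0,3].
The 18×12 boundary matrix has rank 12 and Smith normal form diag(1,1,1,1,1,1,1,1,1,1,1,2).

Reading off H_k = ker ∂_k / im ∂_{k+1}:

  H_1: rank ker ∂_1 − rank ∂_2 = (18 − 6) − 12 = 0, and ∂_2 has invariant factor 2 > 1, so H_1 = Z/2Z.

(K is a triangulation of the real projective plane RP^2.)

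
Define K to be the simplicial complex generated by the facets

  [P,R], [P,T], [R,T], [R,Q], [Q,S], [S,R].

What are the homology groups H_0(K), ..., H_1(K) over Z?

H_0 ≅ Z,  H_1 ≅ Z^2.

Order the vertices as P < Q < R < S < T. Listing each simplex with vertices in this order, K has dimension 1 with simplices:

  0-simplices (5): P, Q, R, S, T
  1-simplices (6): PR, PT, QR, QS, RS, RT

so the chain groups are C_0 ≅ Z^5, C_1 ≅ Z^6.

The boundary map ∂_1: C_1 → C_0 is given by ∂[p,q] = [q] − [p]. For instance
  ∂QS = S − Q.
This gives a 5×6 integer matrix of rank 4; reducing to Smith normal form yields diagonal entries (1,1,1,1).

Now H_k = ker ∂_k / im ∂_{k+1}, so:

  H_0: rank C_0 − rank ∂_1 = 5 − 4 = 1, and the invariant factors of ∂_1 are all 1, so H_0 = Z.
  H_1: rank ker ∂_1 − rank ∂_2 = (6 − 4) − 0 = 2, and there is no ∂_2, so H_1 = Z^2.

(K is a triangulation of a wedge of 2 circles.)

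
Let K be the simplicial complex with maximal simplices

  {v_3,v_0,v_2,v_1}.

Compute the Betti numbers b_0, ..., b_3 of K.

b_0 = 1, b_1 = 0, b_2 = 0, b_3 = 0.

We work with the vertex ordering v_0 < v_1 < v_2 < v_3. The simplices of K, each written with vertices in increasing order, are:

  0-simplices (4): [v_0], [v_1], [v_2], [v_3]
  1-simplices (6): [v_0,v_1], [v_0,v_2], [v_0,v_3], [v_1,v_2], [v_1,v_3], [v_2,v_3]
  2-simplices (4): [v_0,v_1,v_2], [v_0,v_1,v_3], [v_0,v_2,v_3], [v_1,v_2,v_3]
  3-simplices (1): [v_0,v_1,v_2,v_3]

Hence C_0 ≅ Z^4, C_1 ≅ Z^6, C_2 ≅ Z^4, C_3 ≅ Z^1.

Boundary ∂_1: C_1 → C_0 maps an edge to its endpoints' difference, ∂[p,q] = q − p. For instance
  ∂[v_1,v_3] = [v_3] − [v_1].
The resulting 4×6 matrix has rank 3, and its Smith normal form has invariant factors (1,1,1).

The boundary map ∂_2: C_2 → C_1 acts by ∂[p,q,r] = [q,r] − [p,r] + [p,q]. For instance
  ∂[v_0,v_1,v_3] = [v_1,v_3] − [v_0,v_3] + [v_0,v_1],
  ∂[v_0,v_1,v_2] = [v_1,v_2] − [v_0,v_2] + [v_0,v_1].
The resulting 6×4 matrix has rank 3, and its Smith normal form has invariant factors (1,1,1).

The boundary map ∂_3: C_3 → C_2 sends each 3-simplex σ to the alternating sum Σ_i (−1)^i (σ with its i-th vertex removed). For instance
  ∂[v_0,v_1,v_2,v_3] = [v_1,v_2,v_3] − [v_0,v_2,v_3] + [v_0,v_1,v_3] − [v_0,v_1,v_2].
The 4×1 boundary matrix has rank 1 and Smith normal form diag(1).

From H_k ≅ ker(∂_k) / im(∂_{k+1}) we obtain:

  H_0: rank C_0 − rank ∂_1 = 4 − 3 = 1, and the invariant factors of ∂_1 are all 1, so H_0 = Z.
  H_1: rank ker ∂_1 − rank ∂_2 = (6 − 3) − 3 = 0, and the invariant factors of ∂_2 are all 1, so H_1 = 0.
  H_2: rank ker ∂_2 − rank ∂_3 = (4 − 3) − 1 = 0, and the invariant factors of ∂_3 are all 1, so H_2 = 0.
  H_3: rank ker ∂_3 − rank ∂_4 = (1 − 1) − 0 = 0, and there is no ∂_4, so H_3 = 0.

Hence the Betti numbers are b_0 = 1, b_1 = 0, b_2 = 0, b_3 = 0.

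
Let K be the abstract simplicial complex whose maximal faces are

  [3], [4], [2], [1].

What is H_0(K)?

We work with the vertex ordering 1 < 2 < 3 < 4. The simplices of K, each written with vertices in increasing order, are:

  0-simplices (4): [1], [2], [3], [4]

giving chain groups C_0 ≅ Z^4.

Now H_k = ker ∂_k / im ∂_{k+1}, so:

  H_0: rank C_0 − rank ∂_1 = 4 − 0 = 4, and there is no ∂_1, so H_0 = Z^4.

(K is a triangulation of a set of 4 points.)

H_0 = Z^4.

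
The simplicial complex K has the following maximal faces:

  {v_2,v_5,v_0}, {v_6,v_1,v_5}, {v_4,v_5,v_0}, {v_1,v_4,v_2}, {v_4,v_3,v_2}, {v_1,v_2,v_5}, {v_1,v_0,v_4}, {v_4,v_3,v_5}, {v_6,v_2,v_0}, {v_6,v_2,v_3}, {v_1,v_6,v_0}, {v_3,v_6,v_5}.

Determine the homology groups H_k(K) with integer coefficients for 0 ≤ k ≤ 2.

We work with the vertex ordering v_0 < v_1 < v_2 < v_3 < v_4 < v_5 < v_6. The simplices of K, each written with vertices in increasing order, are:

  0-simplices (7): [v_0], [v_1], [v_2], [v_3], [v_4], [v_5], [v_6]
  1-simplices (18): (18 of them)
  2-simplices (12): (12 of them)

Hence C_0 ≅ Z^7, C_1 ≅ Z^18, C_2 ≅ Z^12.

∂_1: C_1 → C_0 maps an edge to its endpoints' difference, ∂[p,q] = q − p. For instance
  ∂[v_0,v_4] = [v_4] − [v_0].
The resulting 7×18 matrix has rank 6, and its Smith normal form has invariant factors (1,1,1,1,1,1).

Boundary ∂_2: C_2 → C_1 maps a triangle to the signed sum of its edges. For instance
  ∂[v_0,v_2,v_6] = [v_2,v_6] − [v_0,v_6] + [v_0,v_2],
  ∂[v_1,v_2,v_5] = [v_2,v_5] − [v_1,v_5] + [v_1,v_2].
The 18×12 boundary matrix has rank 12 and Smith normal form diag(1,1,1,1,1,1,1,1,1,1,1,2).

Now H_k = ker ∂_k / im ∂_{k+1}, so:

  H_0: rank C_0 − rank ∂_1 = 7 − 6 = 1, and the invariant factors of ∂_1 are all 1, so H_0 ≅ Z.
  H_1: rank ker ∂_1 − rank ∂_2 = (18 − 6) − 12 = 0, and ∂_2 has invariant factor 2 > 1, so H_1 ≅ Z/2Z.
  H_2: rank ker ∂_2 − rank ∂_3 = (12 − 12) − 0 = 0, and there is no ∂_3, so H_2 ≅ 0.

As a check, the Euler characteristic is 7 − 18 + 12 = 1, which agrees with 1 − 0 + 0 = 1.

H_0 ≅ Z,  H_1 ≅ Z/2Z,  H_2 = 0.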